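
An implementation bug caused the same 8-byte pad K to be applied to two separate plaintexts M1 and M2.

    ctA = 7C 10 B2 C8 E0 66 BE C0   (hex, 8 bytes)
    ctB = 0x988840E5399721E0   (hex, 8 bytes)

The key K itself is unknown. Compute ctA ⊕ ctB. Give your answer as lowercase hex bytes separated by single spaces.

e4 98 f2 2d d9 f1 9f 20

ctA ⊕ ctB = (M1 ⊕ K) ⊕ (M2 ⊕ K) = M1 ⊕ M2 — the shared key cancels under XOR.
7c xor 98 = e4
10 xor 88 = 98
b2 xor 40 = f2
c8 xor e5 = 2d
e0 xor 39 = d9
66 xor 97 = f1
be xor 21 = 9f
c0 xor e0 = 20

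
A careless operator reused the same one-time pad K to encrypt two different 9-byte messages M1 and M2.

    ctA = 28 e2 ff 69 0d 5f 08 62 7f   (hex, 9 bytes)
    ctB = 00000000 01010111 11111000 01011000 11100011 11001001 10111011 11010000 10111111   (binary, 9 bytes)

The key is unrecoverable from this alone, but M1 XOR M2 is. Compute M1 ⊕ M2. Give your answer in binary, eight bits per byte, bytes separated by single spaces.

00101000 10110101 00000111 00110001 11101110 10010110 10110011 10110010 11000000

ctA ⊕ ctB = (M1 ⊕ K) ⊕ (M2 ⊕ K) = M1 ⊕ M2 — the shared key cancels under XOR.
 40 XOR   0 =  40
226 XOR  87 = 181
255 XOR 248 =   7
105 XOR  88 =  49
 13 XOR 227 = 238
 95 XOR 201 = 150
  8 XOR 187 = 179
 98 XOR 208 = 178
127 XOR 191 = 192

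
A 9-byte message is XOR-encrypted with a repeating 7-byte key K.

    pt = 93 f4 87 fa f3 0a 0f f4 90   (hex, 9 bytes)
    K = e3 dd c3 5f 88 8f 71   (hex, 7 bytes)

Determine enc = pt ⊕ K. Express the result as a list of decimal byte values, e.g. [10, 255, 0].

The 7-byte key repeats, so the effective keystream is e3 dd c3 5f 88 8f 71 e3 dd.
byte 0: 10010011 ⊕ 11100011 = 01110000
byte 1: 11110100 ⊕ 11011101 = 00101001
byte 2: 10000111 ⊕ 11000011 = 01000100
byte 3: 11111010 ⊕ 01011111 = 10100101
byte 4: 11110011 ⊕ 10001000 = 01111011
byte 5: 00001010 ⊕ 10001111 = 10000101
byte 6: 00001111 ⊕ 01110001 = 01111110
byte 7: 11110100 ⊕ 11100011 = 00010111
byte 8: 10010000 ⊕ 11011101 = 01001101

[112, 41, 68, 165, 123, 133, 126, 23, 77]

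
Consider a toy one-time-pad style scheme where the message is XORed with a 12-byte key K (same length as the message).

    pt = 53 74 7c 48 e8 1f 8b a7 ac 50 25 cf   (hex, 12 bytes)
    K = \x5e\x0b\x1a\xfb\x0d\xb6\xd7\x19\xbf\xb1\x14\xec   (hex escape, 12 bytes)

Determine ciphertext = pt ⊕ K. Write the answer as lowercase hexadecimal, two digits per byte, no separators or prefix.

0d7f66b3e5a95cbe13e13123

XOR is its own inverse, so applying the key byte-wise gives the result directly.
53 ⊕ 5e = 0d
74 ⊕ 0b = 7f
7c ⊕ 1a = 66
48 ⊕ fb = b3
e8 ⊕ 0d = e5
1f ⊕ b6 = a9
8b ⊕ d7 = 5c
a7 ⊕ 19 = be
ac ⊕ bf = 13
50 ⊕ b1 = e1
25 ⊕ 14 = 31
cf ⊕ ec = 23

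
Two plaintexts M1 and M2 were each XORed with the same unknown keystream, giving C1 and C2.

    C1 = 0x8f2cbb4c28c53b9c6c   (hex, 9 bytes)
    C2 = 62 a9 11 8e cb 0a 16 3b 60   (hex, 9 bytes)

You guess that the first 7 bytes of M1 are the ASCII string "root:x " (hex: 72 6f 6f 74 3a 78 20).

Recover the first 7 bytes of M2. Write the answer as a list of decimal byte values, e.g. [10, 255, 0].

[159, 234, 197, 182, 217, 183, 13]

First, C1 ⊕ C2 = (M1 ⊕ K) ⊕ (M2 ⊕ K) = M1 ⊕ M2, so the key drops out. Then M2 = (M1 ⊕ M2) ⊕ M1 over the first 7 bytes.
byte 0: (8f xor 62) xor 72 = ed xor 72 = 9f
byte 1: (2c xor a9) xor 6f = 85 xor 6f = ea
byte 2: (bb xor 11) xor 6f = aa xor 6f = c5
byte 3: (4c xor 8e) xor 74 = c2 xor 74 = b6
byte 4: (28 xor cb) xor 3a = e3 xor 3a = d9
byte 5: (c5 xor 0a) xor 78 = cf xor 78 = b7
byte 6: (3b xor 16) xor 20 = 2d xor 20 = 0d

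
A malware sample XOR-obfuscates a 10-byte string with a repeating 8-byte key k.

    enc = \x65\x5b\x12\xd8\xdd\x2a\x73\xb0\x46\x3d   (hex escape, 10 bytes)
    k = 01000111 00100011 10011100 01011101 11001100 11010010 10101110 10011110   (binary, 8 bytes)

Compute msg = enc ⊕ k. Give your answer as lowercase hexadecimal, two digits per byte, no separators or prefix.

The 8-byte key repeats, so the effective keystream is 47 23 9c 5d cc d2 ae 9e 47 23.
byte 0: 65 XOR 47 = 22
byte 1: 5b XOR 23 = 78
byte 2: 12 XOR 9c = 8e
byte 3: d8 XOR 5d = 85
byte 4: dd XOR cc = 11
byte 5: 2a XOR d2 = f8
byte 6: 73 XOR ae = dd
byte 7: b0 XOR 9e = 2e
byte 8: 46 XOR 47 = 01
byte 9: 3d XOR 23 = 1e

22788e8511f8dd2e011e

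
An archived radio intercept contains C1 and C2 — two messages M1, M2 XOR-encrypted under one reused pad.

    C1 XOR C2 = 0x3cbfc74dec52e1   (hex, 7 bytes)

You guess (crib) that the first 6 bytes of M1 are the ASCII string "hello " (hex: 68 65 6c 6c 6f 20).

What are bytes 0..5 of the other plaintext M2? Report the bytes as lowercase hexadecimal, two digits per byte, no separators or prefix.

Since C1 ⊕ C2 = M1 ⊕ M2, XORing with the guessed M1 bytes yields the corresponding M2 bytes: M2 = (C1 ⊕ C2) ⊕ M1.
byte 0: 3c xor 68 = 54
byte 1: bf xor 65 = da
byte 2: c7 xor 6c = ab
byte 3: 4d xor 6c = 21
byte 4: ec xor 6f = 83
byte 5: 52 xor 20 = 72

54daab218372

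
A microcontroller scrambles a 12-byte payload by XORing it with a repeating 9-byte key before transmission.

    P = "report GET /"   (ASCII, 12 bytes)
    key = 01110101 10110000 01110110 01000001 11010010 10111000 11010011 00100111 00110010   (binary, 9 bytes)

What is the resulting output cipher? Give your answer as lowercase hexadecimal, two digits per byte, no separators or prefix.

The 9-byte key repeats, so the effective keystream is 75 b0 76 41 d2 b8 d3 27 32 75 b0 76.
byte 0: 72 ⊕ 75 = 07
byte 1: 65 ⊕ b0 = d5
byte 2: 70 ⊕ 76 = 06
byte 3: 6f ⊕ 41 = 2e
byte 4: 72 ⊕ d2 = a0
byte 5: 74 ⊕ b8 = cc
byte 6: 20 ⊕ d3 = f3
byte 7: 47 ⊕ 27 = 60
byte 8: 45 ⊕ 32 = 77
byte 9: 54 ⊕ 75 = 21
byte 10: 20 ⊕ b0 = 90
byte 11: 2f ⊕ 76 = 59

07d5062ea0ccf36077219059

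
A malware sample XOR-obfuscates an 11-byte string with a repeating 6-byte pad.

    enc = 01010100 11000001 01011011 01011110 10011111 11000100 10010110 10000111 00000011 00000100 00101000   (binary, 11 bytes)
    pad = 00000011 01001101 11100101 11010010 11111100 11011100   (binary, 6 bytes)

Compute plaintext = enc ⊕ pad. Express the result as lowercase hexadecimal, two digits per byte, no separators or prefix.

578cbe8c631895cae6d6d4

The 6-byte key repeats, so the effective keystream is 03 4d e5 d2 fc dc 03 4d e5 d2 fc.
byte 0: 01010100 xor 00000011 = 01010111
byte 1: 11000001 xor 01001101 = 10001100
byte 2: 01011011 xor 11100101 = 10111110
byte 3: 01011110 xor 11010010 = 10001100
byte 4: 10011111 xor 11111100 = 01100011
byte 5: 11000100 xor 11011100 = 00011000
byte 6: 10010110 xor 00000011 = 10010101
byte 7: 10000111 xor 01001101 = 11001010
byte 8: 00000011 xor 11100101 = 11100110
byte 9: 00000100 xor 11010010 = 11010110
byte 10: 00101000 xor 11111100 = 11010100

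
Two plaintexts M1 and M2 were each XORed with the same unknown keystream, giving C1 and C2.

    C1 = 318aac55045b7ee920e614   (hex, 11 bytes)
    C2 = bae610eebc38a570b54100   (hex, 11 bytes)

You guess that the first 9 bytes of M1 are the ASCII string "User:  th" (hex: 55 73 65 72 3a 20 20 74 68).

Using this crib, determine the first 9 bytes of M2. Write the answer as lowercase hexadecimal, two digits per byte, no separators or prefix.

First, C1 ⊕ C2 = (M1 ⊕ K) ⊕ (M2 ⊕ K) = M1 ⊕ M2, so the key drops out. Then M2 = (M1 ⊕ M2) ⊕ M1 over the first 9 bytes.
byte 0: (31 ^ ba) ^ 55 = 8b ^ 55 = de
byte 1: (8a ^ e6) ^ 73 = 6c ^ 73 = 1f
byte 2: (ac ^ 10) ^ 65 = bc ^ 65 = d9
byte 3: (55 ^ ee) ^ 72 = bb ^ 72 = c9
byte 4: (04 ^ bc) ^ 3a = b8 ^ 3a = 82
byte 5: (5b ^ 38) ^ 20 = 63 ^ 20 = 43
byte 6: (7e ^ a5) ^ 20 = db ^ 20 = fb
byte 7: (e9 ^ 70) ^ 74 = 99 ^ 74 = ed
byte 8: (20 ^ b5) ^ 68 = 95 ^ 68 = fd

de1fd9c98243fbedfd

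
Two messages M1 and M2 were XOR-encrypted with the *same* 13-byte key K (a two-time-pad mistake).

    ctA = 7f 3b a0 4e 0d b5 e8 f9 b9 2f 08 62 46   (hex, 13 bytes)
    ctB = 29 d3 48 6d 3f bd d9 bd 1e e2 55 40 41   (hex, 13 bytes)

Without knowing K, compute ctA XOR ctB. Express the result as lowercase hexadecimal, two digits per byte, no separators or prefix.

56e8e82332083144a7cd5d2207

ctA ⊕ ctB = (M1 ⊕ K) ⊕ (M2 ⊕ K) = M1 ⊕ M2 — the shared key cancels under XOR.
7f ⊕ 29 = 56
3b ⊕ d3 = e8
a0 ⊕ 48 = e8
4e ⊕ 6d = 23
0d ⊕ 3f = 32
b5 ⊕ bd = 08
e8 ⊕ d9 = 31
f9 ⊕ bd = 44
b9 ⊕ 1e = a7
2f ⊕ e2 = cd
08 ⊕ 55 = 5d
62 ⊕ 40 = 22
46 ⊕ 41 = 07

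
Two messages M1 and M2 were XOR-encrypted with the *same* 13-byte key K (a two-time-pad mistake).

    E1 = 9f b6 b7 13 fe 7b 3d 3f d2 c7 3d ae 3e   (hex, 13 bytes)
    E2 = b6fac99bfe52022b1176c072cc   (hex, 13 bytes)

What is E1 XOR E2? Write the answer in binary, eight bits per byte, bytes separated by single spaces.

00101001 01001100 01111110 10001000 00000000 00101001 00111111 00010100 11000011 10110001 11111101 11011100 11110010

E1 ⊕ E2 = (M1 ⊕ K) ⊕ (M2 ⊕ K) = M1 ⊕ M2 — the shared key cancels under XOR.
byte 0: 10011111 ^ 10110110 = 00101001
byte 1: 10110110 ^ 11111010 = 01001100
byte 2: 10110111 ^ 11001001 = 01111110
byte 3: 00010011 ^ 10011011 = 10001000
byte 4: 11111110 ^ 11111110 = 00000000
byte 5: 01111011 ^ 01010010 = 00101001
byte 6: 00111101 ^ 00000010 = 00111111
byte 7: 00111111 ^ 00101011 = 00010100
byte 8: 11010010 ^ 00010001 = 11000011
byte 9: 11000111 ^ 01110110 = 10110001
byte 10: 00111101 ^ 11000000 = 11111101
byte 11: 10101110 ^ 01110010 = 11011100
byte 12: 00111110 ^ 11001100 = 11110010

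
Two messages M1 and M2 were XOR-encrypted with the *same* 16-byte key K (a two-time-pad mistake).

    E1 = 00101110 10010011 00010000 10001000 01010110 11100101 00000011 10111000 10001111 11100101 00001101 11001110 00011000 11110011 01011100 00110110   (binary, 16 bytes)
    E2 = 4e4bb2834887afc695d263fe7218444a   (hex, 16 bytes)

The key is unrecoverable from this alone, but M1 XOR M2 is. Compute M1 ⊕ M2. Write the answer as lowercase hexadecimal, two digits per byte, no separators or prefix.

E1 ⊕ E2 = (M1 ⊕ K) ⊕ (M2 ⊕ K) = M1 ⊕ M2 — the shared key cancels under XOR.
byte 0: 2e ^ 4e = 60
byte 1: 93 ^ 4b = d8
byte 2: 10 ^ b2 = a2
byte 3: 88 ^ 83 = 0b
byte 4: 56 ^ 48 = 1e
byte 5: e5 ^ 87 = 62
byte 6: 03 ^ af = ac
byte 7: b8 ^ c6 = 7e
byte 8: 8f ^ 95 = 1a
byte 9: e5 ^ d2 = 37
byte 10: 0d ^ 63 = 6e
byte 11: ce ^ fe = 30
byte 12: 18 ^ 72 = 6a
byte 13: f3 ^ 18 = eb
byte 14: 5c ^ 44 = 18
byte 15: 36 ^ 4a = 7c

60d8a20b1e62ac7e1a376e306aeb187c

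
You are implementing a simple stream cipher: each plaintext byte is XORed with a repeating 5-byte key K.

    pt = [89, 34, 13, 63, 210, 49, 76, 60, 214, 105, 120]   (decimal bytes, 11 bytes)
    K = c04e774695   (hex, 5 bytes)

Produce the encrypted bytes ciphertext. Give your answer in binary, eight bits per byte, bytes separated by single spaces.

The 5-byte key repeats, so the effective keystream is c0 4e 77 46 95 c0 4e 77 46 95 c0.
byte 0: 59 ⊕ c0 = 99
byte 1: 22 ⊕ 4e = 6c
byte 2: 0d ⊕ 77 = 7a
byte 3: 3f ⊕ 46 = 79
byte 4: d2 ⊕ 95 = 47
byte 5: 31 ⊕ c0 = f1
byte 6: 4c ⊕ 4e = 02
byte 7: 3c ⊕ 77 = 4b
byte 8: d6 ⊕ 46 = 90
byte 9: 69 ⊕ 95 = fc
byte 10: 78 ⊕ c0 = b8

10011001 01101100 01111010 01111001 01000111 11110001 00000010 01001011 10010000 11111100 10111000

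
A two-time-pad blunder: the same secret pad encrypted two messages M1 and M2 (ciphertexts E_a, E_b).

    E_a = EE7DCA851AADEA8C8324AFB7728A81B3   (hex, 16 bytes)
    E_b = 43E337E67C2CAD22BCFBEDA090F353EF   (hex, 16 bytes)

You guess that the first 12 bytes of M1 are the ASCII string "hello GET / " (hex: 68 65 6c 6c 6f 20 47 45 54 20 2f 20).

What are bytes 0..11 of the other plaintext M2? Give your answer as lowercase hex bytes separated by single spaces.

c5 fb 91 0f 09 a1 00 eb 6b ff 6d 37

First, E_a ⊕ E_b = (M1 ⊕ K) ⊕ (M2 ⊕ K) = M1 ⊕ M2, so the key drops out. Then M2 = (M1 ⊕ M2) ⊕ M1 over the first 12 bytes.
byte 0: (ee ^ 43) ^ 68 = ad ^ 68 = c5
byte 1: (7d ^ e3) ^ 65 = 9e ^ 65 = fb
byte 2: (ca ^ 37) ^ 6c = fd ^ 6c = 91
byte 3: (85 ^ e6) ^ 6c = 63 ^ 6c = 0f
byte 4: (1a ^ 7c) ^ 6f = 66 ^ 6f = 09
byte 5: (ad ^ 2c) ^ 20 = 81 ^ 20 = a1
byte 6: (ea ^ ad) ^ 47 = 47 ^ 47 = 00
byte 7: (8c ^ 22) ^ 45 = ae ^ 45 = eb
byte 8: (83 ^ bc) ^ 54 = 3f ^ 54 = 6b
byte 9: (24 ^ fb) ^ 20 = df ^ 20 = ff
byte 10: (af ^ ed) ^ 2f = 42 ^ 2f = 6d
byte 11: (b7 ^ a0) ^ 20 = 17 ^ 20 = 37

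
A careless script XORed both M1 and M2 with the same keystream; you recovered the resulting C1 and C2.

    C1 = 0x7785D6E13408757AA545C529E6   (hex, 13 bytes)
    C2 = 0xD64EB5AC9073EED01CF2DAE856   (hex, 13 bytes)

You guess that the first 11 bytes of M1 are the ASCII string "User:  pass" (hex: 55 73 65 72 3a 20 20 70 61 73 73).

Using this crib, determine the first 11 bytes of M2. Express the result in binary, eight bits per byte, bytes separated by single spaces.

11110100 10111000 00000110 00111111 10011110 01011011 10111011 11011010 11011000 11000100 01101100

First, C1 ⊕ C2 = (M1 ⊕ K) ⊕ (M2 ⊕ K) = M1 ⊕ M2, so the key drops out. Then M2 = (M1 ⊕ M2) ⊕ M1 over the first 11 bytes.
byte 0: (77 XOR d6) XOR 55 = a1 XOR 55 = f4
byte 1: (85 XOR 4e) XOR 73 = cb XOR 73 = b8
byte 2: (d6 XOR b5) XOR 65 = 63 XOR 65 = 06
byte 3: (e1 XOR ac) XOR 72 = 4d XOR 72 = 3f
byte 4: (34 XOR 90) XOR 3a = a4 XOR 3a = 9e
byte 5: (08 XOR 73) XOR 20 = 7b XOR 20 = 5b
byte 6: (75 XOR ee) XOR 20 = 9b XOR 20 = bb
byte 7: (7a XOR d0) XOR 70 = aa XOR 70 = da
byte 8: (a5 XOR 1c) XOR 61 = b9 XOR 61 = d8
byte 9: (45 XOR f2) XOR 73 = b7 XOR 73 = c4
byte 10: (c5 XOR da) XOR 73 = 1f XOR 73 = 6c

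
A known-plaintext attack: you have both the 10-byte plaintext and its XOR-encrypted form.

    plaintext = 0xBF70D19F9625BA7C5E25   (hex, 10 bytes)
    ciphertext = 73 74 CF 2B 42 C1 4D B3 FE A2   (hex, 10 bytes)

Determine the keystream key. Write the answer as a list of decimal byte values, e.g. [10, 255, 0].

Since ciphertext = plaintext ⊕ key, XORing both sides with plaintext gives key = plaintext ⊕ ciphertext.
bf ⊕ 73 = cc
70 ⊕ 74 = 04
d1 ⊕ cf = 1e
9f ⊕ 2b = b4
96 ⊕ 42 = d4
25 ⊕ c1 = e4
ba ⊕ 4d = f7
7c ⊕ b3 = cf
5e ⊕ fe = a0
25 ⊕ a2 = 87

[204, 4, 30, 180, 212, 228, 247, 207, 160, 135]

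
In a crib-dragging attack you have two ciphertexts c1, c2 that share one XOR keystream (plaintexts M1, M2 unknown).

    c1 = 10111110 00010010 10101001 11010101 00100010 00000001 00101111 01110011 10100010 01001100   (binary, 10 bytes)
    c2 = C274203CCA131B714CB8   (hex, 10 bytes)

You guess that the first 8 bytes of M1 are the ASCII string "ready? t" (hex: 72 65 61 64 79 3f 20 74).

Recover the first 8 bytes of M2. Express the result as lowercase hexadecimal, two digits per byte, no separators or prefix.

0e03e88d912d1476

First, c1 ⊕ c2 = (M1 ⊕ K) ⊕ (M2 ⊕ K) = M1 ⊕ M2, so the key drops out. Then M2 = (M1 ⊕ M2) ⊕ M1 over the first 8 bytes.
byte 0: (be ⊕ c2) ⊕ 72 = 7c ⊕ 72 = 0e
byte 1: (12 ⊕ 74) ⊕ 65 = 66 ⊕ 65 = 03
byte 2: (a9 ⊕ 20) ⊕ 61 = 89 ⊕ 61 = e8
byte 3: (d5 ⊕ 3c) ⊕ 64 = e9 ⊕ 64 = 8d
byte 4: (22 ⊕ ca) ⊕ 79 = e8 ⊕ 79 = 91
byte 5: (01 ⊕ 13) ⊕ 3f = 12 ⊕ 3f = 2d
byte 6: (2f ⊕ 1b) ⊕ 20 = 34 ⊕ 20 = 14
byte 7: (73 ⊕ 71) ⊕ 74 = 02 ⊕ 74 = 76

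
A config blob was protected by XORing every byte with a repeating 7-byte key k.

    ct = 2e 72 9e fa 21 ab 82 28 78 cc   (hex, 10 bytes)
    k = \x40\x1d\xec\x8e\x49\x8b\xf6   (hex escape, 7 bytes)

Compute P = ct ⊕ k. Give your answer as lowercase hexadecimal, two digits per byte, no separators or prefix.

6e6f7274682074686520

The 7-byte key repeats, so the effective keystream is 40 1d ec 8e 49 8b f6 40 1d ec.
byte 0:  46 xor  64 = 110
byte 1: 114 xor  29 = 111
byte 2: 158 xor 236 = 114
byte 3: 250 xor 142 = 116
byte 4:  33 xor  73 = 104
byte 5: 171 xor 139 =  32
byte 6: 130 xor 246 = 116
byte 7:  40 xor  64 = 104
byte 8: 120 xor  29 = 101
byte 9: 204 xor 236 =  32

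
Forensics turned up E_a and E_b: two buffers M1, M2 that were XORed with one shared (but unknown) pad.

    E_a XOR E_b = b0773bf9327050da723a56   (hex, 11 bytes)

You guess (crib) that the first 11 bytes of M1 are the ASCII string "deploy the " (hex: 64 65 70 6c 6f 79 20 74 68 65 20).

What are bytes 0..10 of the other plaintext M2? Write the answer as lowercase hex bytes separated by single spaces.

Since E_a ⊕ E_b = M1 ⊕ M2, XORing with the guessed M1 bytes yields the corresponding M2 bytes: M2 = (E_a ⊕ E_b) ⊕ M1.
b0 XOR 64 = d4
77 XOR 65 = 12
3b XOR 70 = 4b
f9 XOR 6c = 95
32 XOR 6f = 5d
70 XOR 79 = 09
50 XOR 20 = 70
da XOR 74 = ae
72 XOR 68 = 1a
3a XOR 65 = 5f
56 XOR 20 = 76

d4 12 4b 95 5d 09 70 ae 1a 5f 76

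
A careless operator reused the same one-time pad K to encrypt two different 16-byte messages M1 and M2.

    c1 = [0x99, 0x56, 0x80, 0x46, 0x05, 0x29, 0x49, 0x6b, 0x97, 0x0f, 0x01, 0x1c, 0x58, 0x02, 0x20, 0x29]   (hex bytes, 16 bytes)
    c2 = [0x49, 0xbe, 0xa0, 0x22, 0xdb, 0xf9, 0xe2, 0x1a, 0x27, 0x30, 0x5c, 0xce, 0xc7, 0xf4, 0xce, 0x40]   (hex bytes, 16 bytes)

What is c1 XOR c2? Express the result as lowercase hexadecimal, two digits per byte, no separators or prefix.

d0e82064ded0ab71b03f5dd29ff6ee69

c1 ⊕ c2 = (M1 ⊕ K) ⊕ (M2 ⊕ K) = M1 ⊕ M2 — the shared key cancels under XOR.
byte 0: 99 ⊕ 49 = d0
byte 1: 56 ⊕ be = e8
byte 2: 80 ⊕ a0 = 20
byte 3: 46 ⊕ 22 = 64
byte 4: 05 ⊕ db = de
byte 5: 29 ⊕ f9 = d0
byte 6: 49 ⊕ e2 = ab
byte 7: 6b ⊕ 1a = 71
byte 8: 97 ⊕ 27 = b0
byte 9: 0f ⊕ 30 = 3f
byte 10: 01 ⊕ 5c = 5d
byte 11: 1c ⊕ ce = d2
byte 12: 58 ⊕ c7 = 9f
byte 13: 02 ⊕ f4 = f6
byte 14: 20 ⊕ ce = ee
byte 15: 29 ⊕ 40 = 69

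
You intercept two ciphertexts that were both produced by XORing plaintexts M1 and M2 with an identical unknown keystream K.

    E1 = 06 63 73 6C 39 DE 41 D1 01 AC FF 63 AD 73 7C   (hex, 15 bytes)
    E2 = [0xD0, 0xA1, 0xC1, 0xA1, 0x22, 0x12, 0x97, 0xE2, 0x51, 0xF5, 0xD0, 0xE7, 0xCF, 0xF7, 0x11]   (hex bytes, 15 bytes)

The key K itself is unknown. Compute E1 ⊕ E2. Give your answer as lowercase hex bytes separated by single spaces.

E1 ⊕ E2 = (M1 ⊕ K) ⊕ (M2 ⊕ K) = M1 ⊕ M2 — the shared key cancels under XOR.
byte 0: 06 ⊕ d0 = d6
byte 1: 63 ⊕ a1 = c2
byte 2: 73 ⊕ c1 = b2
byte 3: 6c ⊕ a1 = cd
byte 4: 39 ⊕ 22 = 1b
byte 5: de ⊕ 12 = cc
byte 6: 41 ⊕ 97 = d6
byte 7: d1 ⊕ e2 = 33
byte 8: 01 ⊕ 51 = 50
byte 9: ac ⊕ f5 = 59
byte 10: ff ⊕ d0 = 2f
byte 11: 63 ⊕ e7 = 84
byte 12: ad ⊕ cf = 62
byte 13: 73 ⊕ f7 = 84
byte 14: 7c ⊕ 11 = 6d

d6 c2 b2 cd 1b cc d6 33 50 59 2f 84 62 84 6d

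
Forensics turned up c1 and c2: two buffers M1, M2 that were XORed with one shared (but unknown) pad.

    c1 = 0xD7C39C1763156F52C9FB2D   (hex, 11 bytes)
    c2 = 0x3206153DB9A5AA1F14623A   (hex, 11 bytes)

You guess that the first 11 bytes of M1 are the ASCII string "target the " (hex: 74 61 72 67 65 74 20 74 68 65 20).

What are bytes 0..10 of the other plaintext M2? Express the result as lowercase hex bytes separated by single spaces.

91 a4 fb 4d bf c4 e5 39 b5 fc 37

First, c1 ⊕ c2 = (M1 ⊕ K) ⊕ (M2 ⊕ K) = M1 ⊕ M2, so the key drops out. Then M2 = (M1 ⊕ M2) ⊕ M1 over the first 11 bytes.
byte 0: (d7 xor 32) xor 74 = e5 xor 74 = 91
byte 1: (c3 xor 06) xor 61 = c5 xor 61 = a4
byte 2: (9c xor 15) xor 72 = 89 xor 72 = fb
byte 3: (17 xor 3d) xor 67 = 2a xor 67 = 4d
byte 4: (63 xor b9) xor 65 = da xor 65 = bf
byte 5: (15 xor a5) xor 74 = b0 xor 74 = c4
byte 6: (6f xor aa) xor 20 = c5 xor 20 = e5
byte 7: (52 xor 1f) xor 74 = 4d xor 74 = 39
byte 8: (c9 xor 14) xor 68 = dd xor 68 = b5
byte 9: (fb xor 62) xor 65 = 99 xor 65 = fc
byte 10: (2d xor 3a) xor 20 = 17 xor 20 = 37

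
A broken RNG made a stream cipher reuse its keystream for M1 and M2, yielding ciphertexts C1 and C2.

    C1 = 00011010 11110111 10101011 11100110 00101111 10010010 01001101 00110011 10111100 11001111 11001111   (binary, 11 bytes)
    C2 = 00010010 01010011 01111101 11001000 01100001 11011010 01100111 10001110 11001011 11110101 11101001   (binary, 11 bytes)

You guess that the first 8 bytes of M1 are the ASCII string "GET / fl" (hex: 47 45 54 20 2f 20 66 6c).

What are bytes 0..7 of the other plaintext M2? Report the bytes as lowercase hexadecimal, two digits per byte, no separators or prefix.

4fe1820e61684cd1

First, C1 ⊕ C2 = (M1 ⊕ K) ⊕ (M2 ⊕ K) = M1 ⊕ M2, so the key drops out. Then M2 = (M1 ⊕ M2) ⊕ M1 over the first 8 bytes.
byte 0: (1a ^ 12) ^ 47 = 08 ^ 47 = 4f
byte 1: (f7 ^ 53) ^ 45 = a4 ^ 45 = e1
byte 2: (ab ^ 7d) ^ 54 = d6 ^ 54 = 82
byte 3: (e6 ^ c8) ^ 20 = 2e ^ 20 = 0e
byte 4: (2f ^ 61) ^ 2f = 4e ^ 2f = 61
byte 5: (92 ^ da) ^ 20 = 48 ^ 20 = 68
byte 6: (4d ^ 67) ^ 66 = 2a ^ 66 = 4c
byte 7: (33 ^ 8e) ^ 6c = bd ^ 6c = d1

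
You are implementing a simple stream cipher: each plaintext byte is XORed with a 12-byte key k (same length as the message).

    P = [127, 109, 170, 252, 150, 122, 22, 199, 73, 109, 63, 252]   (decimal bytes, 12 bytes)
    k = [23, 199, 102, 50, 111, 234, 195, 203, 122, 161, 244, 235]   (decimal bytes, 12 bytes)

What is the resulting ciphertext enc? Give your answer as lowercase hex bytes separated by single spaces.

68 aa cc ce f9 90 d5 0c 33 cc cb 17

XOR is its own inverse, so applying the key byte-wise gives the result directly.
127 ^  23 = 104
109 ^ 199 = 170
170 ^ 102 = 204
252 ^  50 = 206
150 ^ 111 = 249
122 ^ 234 = 144
 22 ^ 195 = 213
199 ^ 203 =  12
 73 ^ 122 =  51
109 ^ 161 = 204
 63 ^ 244 = 203
252 ^ 235 =  23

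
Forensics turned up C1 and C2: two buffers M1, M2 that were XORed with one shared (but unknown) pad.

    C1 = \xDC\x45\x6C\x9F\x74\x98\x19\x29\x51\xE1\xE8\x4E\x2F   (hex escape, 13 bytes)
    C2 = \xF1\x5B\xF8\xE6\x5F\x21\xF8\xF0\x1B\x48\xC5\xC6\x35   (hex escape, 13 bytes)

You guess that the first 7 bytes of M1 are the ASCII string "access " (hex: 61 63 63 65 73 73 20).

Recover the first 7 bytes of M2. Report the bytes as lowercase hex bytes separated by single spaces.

4c 7d f7 1c 58 ca c1

First, C1 ⊕ C2 = (M1 ⊕ K) ⊕ (M2 ⊕ K) = M1 ⊕ M2, so the key drops out. Then M2 = (M1 ⊕ M2) ⊕ M1 over the first 7 bytes.
byte 0: (dc xor f1) xor 61 = 2d xor 61 = 4c
byte 1: (45 xor 5b) xor 63 = 1e xor 63 = 7d
byte 2: (6c xor f8) xor 63 = 94 xor 63 = f7
byte 3: (9f xor e6) xor 65 = 79 xor 65 = 1c
byte 4: (74 xor 5f) xor 73 = 2b xor 73 = 58
byte 5: (98 xor 21) xor 73 = b9 xor 73 = ca
byte 6: (19 xor f8) xor 20 = e1 xor 20 = c1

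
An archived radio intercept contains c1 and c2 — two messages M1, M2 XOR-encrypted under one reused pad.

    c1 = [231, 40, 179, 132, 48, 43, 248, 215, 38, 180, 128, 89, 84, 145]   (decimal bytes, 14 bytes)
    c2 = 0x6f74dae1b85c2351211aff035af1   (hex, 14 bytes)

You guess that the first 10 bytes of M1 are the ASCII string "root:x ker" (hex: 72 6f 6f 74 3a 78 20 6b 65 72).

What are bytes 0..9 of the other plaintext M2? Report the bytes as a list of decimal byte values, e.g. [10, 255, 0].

[250, 51, 6, 17, 178, 15, 251, 237, 98, 220]

First, c1 ⊕ c2 = (M1 ⊕ K) ⊕ (M2 ⊕ K) = M1 ⊕ M2, so the key drops out. Then M2 = (M1 ⊕ M2) ⊕ M1 over the first 10 bytes.
byte 0: (e7 xor 6f) xor 72 = 88 xor 72 = fa
byte 1: (28 xor 74) xor 6f = 5c xor 6f = 33
byte 2: (b3 xor da) xor 6f = 69 xor 6f = 06
byte 3: (84 xor e1) xor 74 = 65 xor 74 = 11
byte 4: (30 xor b8) xor 3a = 88 xor 3a = b2
byte 5: (2b xor 5c) xor 78 = 77 xor 78 = 0f
byte 6: (f8 xor 23) xor 20 = db xor 20 = fb
byte 7: (d7 xor 51) xor 6b = 86 xor 6b = ed
byte 8: (26 xor 21) xor 65 = 07 xor 65 = 62
byte 9: (b4 xor 1a) xor 72 = ae xor 72 = dc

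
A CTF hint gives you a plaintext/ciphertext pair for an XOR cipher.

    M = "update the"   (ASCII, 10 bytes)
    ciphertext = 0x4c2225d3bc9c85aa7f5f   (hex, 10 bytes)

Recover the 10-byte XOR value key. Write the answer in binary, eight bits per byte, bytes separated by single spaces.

Since ciphertext = M ⊕ key, XORing both sides with M gives key = M ⊕ ciphertext.
117 ⊕  76 =  57
112 ⊕  34 =  82
100 ⊕  37 =  65
 97 ⊕ 211 = 178
116 ⊕ 188 = 200
101 ⊕ 156 = 249
 32 ⊕ 133 = 165
116 ⊕ 170 = 222
104 ⊕ 127 =  23
101 ⊕  95 =  58

00111001 01010010 01000001 10110010 11001000 11111001 10100101 11011110 00010111 00111010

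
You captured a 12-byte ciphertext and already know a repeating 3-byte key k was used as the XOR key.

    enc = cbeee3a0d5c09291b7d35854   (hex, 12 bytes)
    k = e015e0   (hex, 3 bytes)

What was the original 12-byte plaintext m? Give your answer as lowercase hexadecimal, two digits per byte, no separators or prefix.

The 3-byte key repeats, so the effective keystream is e0 15 e0 e0 15 e0 e0 15 e0 e0 15 e0.
byte 0: cb ^ e0 = 2b
byte 1: ee ^ 15 = fb
byte 2: e3 ^ e0 = 03
byte 3: a0 ^ e0 = 40
byte 4: d5 ^ 15 = c0
byte 5: c0 ^ e0 = 20
byte 6: 92 ^ e0 = 72
byte 7: 91 ^ 15 = 84
byte 8: b7 ^ e0 = 57
byte 9: d3 ^ e0 = 33
byte 10: 58 ^ 15 = 4d
byte 11: 54 ^ e0 = b4

2bfb0340c020728457334db4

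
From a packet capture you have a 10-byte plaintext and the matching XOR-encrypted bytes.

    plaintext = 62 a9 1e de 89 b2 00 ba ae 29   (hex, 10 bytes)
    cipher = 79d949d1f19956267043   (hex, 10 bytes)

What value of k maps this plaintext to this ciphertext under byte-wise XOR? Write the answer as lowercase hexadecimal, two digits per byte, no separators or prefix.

1b70570f782b569cde6a

Since cipher = plaintext ⊕ k, XORing both sides with plaintext gives k = plaintext ⊕ cipher.
01100010 xor 01111001 = 00011011
10101001 xor 11011001 = 01110000
00011110 xor 01001001 = 01010111
11011110 xor 11010001 = 00001111
10001001 xor 11110001 = 01111000
10110010 xor 10011001 = 00101011
00000000 xor 01010110 = 01010110
10111010 xor 00100110 = 10011100
10101110 xor 01110000 = 11011110
00101001 xor 01000011 = 01101010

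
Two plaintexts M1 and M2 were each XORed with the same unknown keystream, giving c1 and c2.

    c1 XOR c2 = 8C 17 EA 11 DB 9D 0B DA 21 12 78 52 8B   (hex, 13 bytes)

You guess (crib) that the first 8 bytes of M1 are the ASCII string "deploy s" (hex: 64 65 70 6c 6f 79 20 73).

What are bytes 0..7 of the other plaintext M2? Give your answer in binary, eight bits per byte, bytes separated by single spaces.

Since c1 ⊕ c2 = M1 ⊕ M2, XORing with the guessed M1 bytes yields the corresponding M2 bytes: M2 = (c1 ⊕ c2) ⊕ M1.
140 ⊕ 100 = 232
 23 ⊕ 101 = 114
234 ⊕ 112 = 154
 17 ⊕ 108 = 125
219 ⊕ 111 = 180
157 ⊕ 121 = 228
 11 ⊕  32 =  43
218 ⊕ 115 = 169

11101000 01110010 10011010 01111101 10110100 11100100 00101011 10101001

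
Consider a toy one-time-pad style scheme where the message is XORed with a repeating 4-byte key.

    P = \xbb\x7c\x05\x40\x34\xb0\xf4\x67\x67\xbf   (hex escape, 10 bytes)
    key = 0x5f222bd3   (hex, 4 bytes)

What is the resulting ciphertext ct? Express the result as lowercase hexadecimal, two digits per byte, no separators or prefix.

The 4-byte key repeats, so the effective keystream is 5f 22 2b d3 5f 22 2b d3 5f 22.
byte 0: 187 XOR  95 = 228
byte 1: 124 XOR  34 =  94
byte 2:   5 XOR  43 =  46
byte 3:  64 XOR 211 = 147
byte 4:  52 XOR  95 = 107
byte 5: 176 XOR  34 = 146
byte 6: 244 XOR  43 = 223
byte 7: 103 XOR 211 = 180
byte 8: 103 XOR  95 =  56
byte 9: 191 XOR  34 = 157

e45e2e936b92dfb4389d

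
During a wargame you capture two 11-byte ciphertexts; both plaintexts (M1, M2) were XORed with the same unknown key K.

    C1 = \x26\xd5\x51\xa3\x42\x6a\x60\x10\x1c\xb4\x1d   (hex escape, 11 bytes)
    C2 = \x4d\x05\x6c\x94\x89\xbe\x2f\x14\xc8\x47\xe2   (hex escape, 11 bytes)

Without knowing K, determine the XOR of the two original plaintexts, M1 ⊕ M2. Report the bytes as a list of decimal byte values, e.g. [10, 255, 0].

C1 ⊕ C2 = (M1 ⊕ K) ⊕ (M2 ⊕ K) = M1 ⊕ M2 — the shared key cancels under XOR.
26 xor 4d = 6b
d5 xor 05 = d0
51 xor 6c = 3d
a3 xor 94 = 37
42 xor 89 = cb
6a xor be = d4
60 xor 2f = 4f
10 xor 14 = 04
1c xor c8 = d4
b4 xor 47 = f3
1d xor e2 = ff

[107, 208, 61, 55, 203, 212, 79, 4, 212, 243, 255]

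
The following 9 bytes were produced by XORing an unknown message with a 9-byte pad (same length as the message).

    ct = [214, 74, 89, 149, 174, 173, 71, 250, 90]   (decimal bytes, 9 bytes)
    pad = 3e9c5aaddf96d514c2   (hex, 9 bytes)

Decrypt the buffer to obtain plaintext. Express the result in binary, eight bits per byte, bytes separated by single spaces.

byte 0: 11010110 XOR 00111110 = 11101000
byte 1: 01001010 XOR 10011100 = 11010110
byte 2: 01011001 XOR 01011010 = 00000011
byte 3: 10010101 XOR 10101101 = 00111000
byte 4: 10101110 XOR 11011111 = 01110001
byte 5: 10101101 XOR 10010110 = 00111011
byte 6: 01000111 XOR 11010101 = 10010010
byte 7: 11111010 XOR 00010100 = 11101110
byte 8: 01011010 XOR 11000010 = 10011000

11101000 11010110 00000011 00111000 01110001 00111011 10010010 11101110 10011000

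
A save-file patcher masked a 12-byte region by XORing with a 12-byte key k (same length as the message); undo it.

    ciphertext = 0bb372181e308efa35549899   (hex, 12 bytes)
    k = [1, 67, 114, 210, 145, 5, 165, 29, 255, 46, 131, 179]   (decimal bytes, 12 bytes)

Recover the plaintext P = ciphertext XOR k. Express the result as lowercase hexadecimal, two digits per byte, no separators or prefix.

0b ^ 01 = 0a
b3 ^ 43 = f0
72 ^ 72 = 00
18 ^ d2 = ca
1e ^ 91 = 8f
30 ^ 05 = 35
8e ^ a5 = 2b
fa ^ 1d = e7
35 ^ ff = ca
54 ^ 2e = 7a
98 ^ 83 = 1b
99 ^ b3 = 2a

0af000ca8f352be7ca7a1b2a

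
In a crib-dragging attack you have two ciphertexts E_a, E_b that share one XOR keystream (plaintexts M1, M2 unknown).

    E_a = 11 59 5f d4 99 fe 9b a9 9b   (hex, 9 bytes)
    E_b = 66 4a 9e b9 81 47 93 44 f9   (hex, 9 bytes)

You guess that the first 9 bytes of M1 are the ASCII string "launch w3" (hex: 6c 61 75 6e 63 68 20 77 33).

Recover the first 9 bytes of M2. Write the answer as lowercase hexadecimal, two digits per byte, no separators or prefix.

1b72b4037bd1289a51

First, E_a ⊕ E_b = (M1 ⊕ K) ⊕ (M2 ⊕ K) = M1 ⊕ M2, so the key drops out. Then M2 = (M1 ⊕ M2) ⊕ M1 over the first 9 bytes.
byte 0: (11 xor 66) xor 6c = 77 xor 6c = 1b
byte 1: (59 xor 4a) xor 61 = 13 xor 61 = 72
byte 2: (5f xor 9e) xor 75 = c1 xor 75 = b4
byte 3: (d4 xor b9) xor 6e = 6d xor 6e = 03
byte 4: (99 xor 81) xor 63 = 18 xor 63 = 7b
byte 5: (fe xor 47) xor 68 = b9 xor 68 = d1
byte 6: (9b xor 93) xor 20 = 08 xor 20 = 28
byte 7: (a9 xor 44) xor 77 = ed xor 77 = 9a
byte 8: (9b xor f9) xor 33 = 62 xor 33 = 51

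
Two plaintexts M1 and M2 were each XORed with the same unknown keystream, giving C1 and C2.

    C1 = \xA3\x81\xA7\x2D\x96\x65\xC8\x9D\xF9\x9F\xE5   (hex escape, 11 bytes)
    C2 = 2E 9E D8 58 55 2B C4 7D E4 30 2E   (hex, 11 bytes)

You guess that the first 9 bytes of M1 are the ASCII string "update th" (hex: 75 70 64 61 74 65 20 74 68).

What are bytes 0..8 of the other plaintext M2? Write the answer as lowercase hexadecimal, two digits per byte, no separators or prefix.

f86f1b14b72b2c9475

First, C1 ⊕ C2 = (M1 ⊕ K) ⊕ (M2 ⊕ K) = M1 ⊕ M2, so the key drops out. Then M2 = (M1 ⊕ M2) ⊕ M1 over the first 9 bytes.
byte 0: (a3 xor 2e) xor 75 = 8d xor 75 = f8
byte 1: (81 xor 9e) xor 70 = 1f xor 70 = 6f
byte 2: (a7 xor d8) xor 64 = 7f xor 64 = 1b
byte 3: (2d xor 58) xor 61 = 75 xor 61 = 14
byte 4: (96 xor 55) xor 74 = c3 xor 74 = b7
byte 5: (65 xor 2b) xor 65 = 4e xor 65 = 2b
byte 6: (c8 xor c4) xor 20 = 0c xor 20 = 2c
byte 7: (9d xor 7d) xor 74 = e0 xor 74 = 94
byte 8: (f9 xor e4) xor 68 = 1d xor 68 = 75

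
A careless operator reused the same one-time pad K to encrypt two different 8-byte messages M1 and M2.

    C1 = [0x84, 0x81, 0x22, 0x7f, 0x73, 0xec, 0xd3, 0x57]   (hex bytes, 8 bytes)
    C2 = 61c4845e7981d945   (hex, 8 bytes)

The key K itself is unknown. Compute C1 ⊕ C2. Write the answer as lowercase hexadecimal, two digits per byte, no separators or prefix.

C1 ⊕ C2 = (M1 ⊕ K) ⊕ (M2 ⊕ K) = M1 ⊕ M2 — the shared key cancels under XOR.
byte 0: 84 XOR 61 = e5
byte 1: 81 XOR c4 = 45
byte 2: 22 XOR 84 = a6
byte 3: 7f XOR 5e = 21
byte 4: 73 XOR 79 = 0a
byte 5: ec XOR 81 = 6d
byte 6: d3 XOR d9 = 0a
byte 7: 57 XOR 45 = 12

e545a6210a6d0a12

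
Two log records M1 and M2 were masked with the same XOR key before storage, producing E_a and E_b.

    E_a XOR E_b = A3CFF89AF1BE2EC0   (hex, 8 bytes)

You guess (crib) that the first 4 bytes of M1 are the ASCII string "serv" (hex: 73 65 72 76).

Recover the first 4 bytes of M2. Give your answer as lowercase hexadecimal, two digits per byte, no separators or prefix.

Since E_a ⊕ E_b = M1 ⊕ M2, XORing with the guessed M1 bytes yields the corresponding M2 bytes: M2 = (E_a ⊕ E_b) ⊕ M1.
byte 0: a3 XOR 73 = d0
byte 1: cf XOR 65 = aa
byte 2: f8 XOR 72 = 8a
byte 3: 9a XOR 76 = ec

d0aa8aec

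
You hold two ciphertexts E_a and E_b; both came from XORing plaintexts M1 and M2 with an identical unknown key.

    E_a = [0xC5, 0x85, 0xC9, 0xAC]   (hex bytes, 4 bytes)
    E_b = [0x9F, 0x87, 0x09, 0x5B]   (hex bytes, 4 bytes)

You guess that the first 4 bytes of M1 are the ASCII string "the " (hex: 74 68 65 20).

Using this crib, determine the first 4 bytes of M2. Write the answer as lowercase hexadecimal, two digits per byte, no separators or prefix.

2e6aa5d7

First, E_a ⊕ E_b = (M1 ⊕ K) ⊕ (M2 ⊕ K) = M1 ⊕ M2, so the key drops out. Then M2 = (M1 ⊕ M2) ⊕ M1 over the first 4 bytes.
byte 0: (c5 XOR 9f) XOR 74 = 5a XOR 74 = 2e
byte 1: (85 XOR 87) XOR 68 = 02 XOR 68 = 6a
byte 2: (c9 XOR 09) XOR 65 = c0 XOR 65 = a5
byte 3: (ac XOR 5b) XOR 20 = f7 XOR 20 = d7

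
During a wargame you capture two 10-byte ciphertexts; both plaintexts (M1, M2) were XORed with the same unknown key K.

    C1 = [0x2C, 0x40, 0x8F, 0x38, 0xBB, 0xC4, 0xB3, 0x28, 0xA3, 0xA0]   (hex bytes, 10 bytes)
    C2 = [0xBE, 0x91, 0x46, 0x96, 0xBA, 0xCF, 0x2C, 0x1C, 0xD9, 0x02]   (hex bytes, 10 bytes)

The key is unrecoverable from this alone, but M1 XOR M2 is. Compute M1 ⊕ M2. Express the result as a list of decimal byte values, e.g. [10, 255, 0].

[146, 209, 201, 174, 1, 11, 159, 52, 122, 162]

C1 ⊕ C2 = (M1 ⊕ K) ⊕ (M2 ⊕ K) = M1 ⊕ M2 — the shared key cancels under XOR.
2c xor be = 92
40 xor 91 = d1
8f xor 46 = c9
38 xor 96 = ae
bb xor ba = 01
c4 xor cf = 0b
b3 xor 2c = 9f
28 xor 1c = 34
a3 xor d9 = 7a
a0 xor 02 = a2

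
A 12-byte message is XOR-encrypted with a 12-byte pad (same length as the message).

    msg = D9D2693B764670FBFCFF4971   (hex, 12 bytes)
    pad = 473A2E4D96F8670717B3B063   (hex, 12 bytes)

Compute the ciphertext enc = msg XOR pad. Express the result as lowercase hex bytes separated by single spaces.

9e e8 47 76 e0 be 17 fc eb 4c f9 12

byte 0: 11011001 ⊕ 01000111 = 10011110
byte 1: 11010010 ⊕ 00111010 = 11101000
byte 2: 01101001 ⊕ 00101110 = 01000111
byte 3: 00111011 ⊕ 01001101 = 01110110
byte 4: 01110110 ⊕ 10010110 = 11100000
byte 5: 01000110 ⊕ 11111000 = 10111110
byte 6: 01110000 ⊕ 01100111 = 00010111
byte 7: 11111011 ⊕ 00000111 = 11111100
byte 8: 11111100 ⊕ 00010111 = 11101011
byte 9: 11111111 ⊕ 10110011 = 01001100
byte 10: 01001001 ⊕ 10110000 = 11111001
byte 11: 01110001 ⊕ 01100011 = 00010010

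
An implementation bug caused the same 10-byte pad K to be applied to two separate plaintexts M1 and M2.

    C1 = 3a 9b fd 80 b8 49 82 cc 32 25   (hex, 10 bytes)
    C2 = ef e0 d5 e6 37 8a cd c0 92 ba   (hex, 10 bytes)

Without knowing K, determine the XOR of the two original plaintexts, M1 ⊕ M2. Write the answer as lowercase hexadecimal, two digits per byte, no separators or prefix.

d57b28668fc34f0ca09f

C1 ⊕ C2 = (M1 ⊕ K) ⊕ (M2 ⊕ K) = M1 ⊕ M2 — the shared key cancels under XOR.
3a ^ ef = d5
9b ^ e0 = 7b
fd ^ d5 = 28
80 ^ e6 = 66
b8 ^ 37 = 8f
49 ^ 8a = c3
82 ^ cd = 4f
cc ^ c0 = 0c
32 ^ 92 = a0
25 ^ ba = 9f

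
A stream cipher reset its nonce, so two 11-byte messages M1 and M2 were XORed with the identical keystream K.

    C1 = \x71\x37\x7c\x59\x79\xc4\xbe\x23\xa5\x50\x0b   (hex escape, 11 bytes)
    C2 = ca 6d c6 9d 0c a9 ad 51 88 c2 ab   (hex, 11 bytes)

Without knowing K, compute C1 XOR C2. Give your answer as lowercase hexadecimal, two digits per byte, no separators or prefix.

bb5abac4756d13722d92a0

C1 ⊕ C2 = (M1 ⊕ K) ⊕ (M2 ⊕ K) = M1 ⊕ M2 — the shared key cancels under XOR.
113 ^ 202 = 187
 55 ^ 109 =  90
124 ^ 198 = 186
 89 ^ 157 = 196
121 ^  12 = 117
196 ^ 169 = 109
190 ^ 173 =  19
 35 ^  81 = 114
165 ^ 136 =  45
 80 ^ 194 = 146
 11 ^ 171 = 160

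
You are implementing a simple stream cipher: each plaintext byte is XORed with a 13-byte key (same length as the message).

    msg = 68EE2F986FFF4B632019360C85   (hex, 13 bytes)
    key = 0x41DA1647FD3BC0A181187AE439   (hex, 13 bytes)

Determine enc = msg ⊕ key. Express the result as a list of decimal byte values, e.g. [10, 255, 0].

[41, 52, 57, 223, 146, 196, 139, 194, 161, 1, 76, 232, 188]

104 XOR  65 =  41
238 XOR 218 =  52
 47 XOR  22 =  57
152 XOR  71 = 223
111 XOR 253 = 146
255 XOR  59 = 196
 75 XOR 192 = 139
 99 XOR 161 = 194
 32 XOR 129 = 161
 25 XOR  24 =   1
 54 XOR 122 =  76
 12 XOR 228 = 232
133 XOR  57 = 188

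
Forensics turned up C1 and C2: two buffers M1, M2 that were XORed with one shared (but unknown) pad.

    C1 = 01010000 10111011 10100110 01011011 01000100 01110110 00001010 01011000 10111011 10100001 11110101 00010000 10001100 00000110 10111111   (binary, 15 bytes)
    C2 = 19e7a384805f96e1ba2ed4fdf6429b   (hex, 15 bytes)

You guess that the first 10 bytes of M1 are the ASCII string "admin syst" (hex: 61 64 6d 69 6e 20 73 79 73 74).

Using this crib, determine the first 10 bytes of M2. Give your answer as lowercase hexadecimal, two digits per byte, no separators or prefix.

First, C1 ⊕ C2 = (M1 ⊕ K) ⊕ (M2 ⊕ K) = M1 ⊕ M2, so the key drops out. Then M2 = (M1 ⊕ M2) ⊕ M1 over the first 10 bytes.
byte 0: (50 ^ 19) ^ 61 = 49 ^ 61 = 28
byte 1: (bb ^ e7) ^ 64 = 5c ^ 64 = 38
byte 2: (a6 ^ a3) ^ 6d = 05 ^ 6d = 68
byte 3: (5b ^ 84) ^ 69 = df ^ 69 = b6
byte 4: (44 ^ 80) ^ 6e = c4 ^ 6e = aa
byte 5: (76 ^ 5f) ^ 20 = 29 ^ 20 = 09
byte 6: (0a ^ 96) ^ 73 = 9c ^ 73 = ef
byte 7: (58 ^ e1) ^ 79 = b9 ^ 79 = c0
byte 8: (bb ^ ba) ^ 73 = 01 ^ 73 = 72
byte 9: (a1 ^ 2e) ^ 74 = 8f ^ 74 = fb

283868b6aa09efc072fb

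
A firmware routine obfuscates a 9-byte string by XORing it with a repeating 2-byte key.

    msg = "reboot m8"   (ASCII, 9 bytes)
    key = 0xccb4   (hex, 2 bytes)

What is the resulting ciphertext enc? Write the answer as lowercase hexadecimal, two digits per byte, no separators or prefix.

bed1aedba3c0ecd9f4

The 2-byte key repeats, so the effective keystream is cc b4 cc b4 cc b4 cc b4 cc.
byte 0: 72 ^ cc = be
byte 1: 65 ^ b4 = d1
byte 2: 62 ^ cc = ae
byte 3: 6f ^ b4 = db
byte 4: 6f ^ cc = a3
byte 5: 74 ^ b4 = c0
byte 6: 20 ^ cc = ec
byte 7: 6d ^ b4 = d9
byte 8: 38 ^ cc = f4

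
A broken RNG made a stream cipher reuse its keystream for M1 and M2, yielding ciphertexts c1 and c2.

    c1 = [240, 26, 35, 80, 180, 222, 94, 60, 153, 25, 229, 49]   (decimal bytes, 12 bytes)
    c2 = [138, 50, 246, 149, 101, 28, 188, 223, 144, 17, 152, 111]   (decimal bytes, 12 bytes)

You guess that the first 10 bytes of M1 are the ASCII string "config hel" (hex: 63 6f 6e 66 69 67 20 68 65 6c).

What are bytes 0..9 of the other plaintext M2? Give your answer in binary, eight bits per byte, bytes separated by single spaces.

First, c1 ⊕ c2 = (M1 ⊕ K) ⊕ (M2 ⊕ K) = M1 ⊕ M2, so the key drops out. Then M2 = (M1 ⊕ M2) ⊕ M1 over the first 10 bytes.
byte 0: (f0 xor 8a) xor 63 = 7a xor 63 = 19
byte 1: (1a xor 32) xor 6f = 28 xor 6f = 47
byte 2: (23 xor f6) xor 6e = d5 xor 6e = bb
byte 3: (50 xor 95) xor 66 = c5 xor 66 = a3
byte 4: (b4 xor 65) xor 69 = d1 xor 69 = b8
byte 5: (de xor 1c) xor 67 = c2 xor 67 = a5
byte 6: (5e xor bc) xor 20 = e2 xor 20 = c2
byte 7: (3c xor df) xor 68 = e3 xor 68 = 8b
byte 8: (99 xor 90) xor 65 = 09 xor 65 = 6c
byte 9: (19 xor 11) xor 6c = 08 xor 6c = 64

00011001 01000111 10111011 10100011 10111000 10100101 11000010 10001011 01101100 01100100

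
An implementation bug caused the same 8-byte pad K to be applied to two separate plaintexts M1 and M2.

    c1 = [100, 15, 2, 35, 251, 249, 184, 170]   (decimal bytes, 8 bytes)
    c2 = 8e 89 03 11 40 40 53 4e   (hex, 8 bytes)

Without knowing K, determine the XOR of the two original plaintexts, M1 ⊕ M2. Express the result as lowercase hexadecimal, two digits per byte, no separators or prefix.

c1 ⊕ c2 = (M1 ⊕ K) ⊕ (M2 ⊕ K) = M1 ⊕ M2 — the shared key cancels under XOR.
100 ^ 142 = 234
 15 ^ 137 = 134
  2 ^   3 =   1
 35 ^  17 =  50
251 ^  64 = 187
249 ^  64 = 185
184 ^  83 = 235
170 ^  78 = 228

ea860132bbb9ebe4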